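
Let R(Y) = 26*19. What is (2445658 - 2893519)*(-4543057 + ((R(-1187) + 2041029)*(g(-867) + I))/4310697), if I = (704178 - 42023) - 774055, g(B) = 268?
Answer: 2957620521067173055/1436899 ≈ 2.0583e+12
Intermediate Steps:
I = -111900 (I = 662155 - 774055 = -111900)
R(Y) = 494
(2445658 - 2893519)*(-4543057 + ((R(-1187) + 2041029)*(g(-867) + I))/4310697) = (2445658 - 2893519)*(-4543057 + ((494 + 2041029)*(268 - 111900))/4310697) = -447861*(-4543057 + (2041523*(-111632))*(1/4310697)) = -447861*(-4543057 - 227899295536*1/4310697) = -447861*(-4543057 - 227899295536/4310697) = -447861*(-19811641476265/4310697) = 2957620521067173055/1436899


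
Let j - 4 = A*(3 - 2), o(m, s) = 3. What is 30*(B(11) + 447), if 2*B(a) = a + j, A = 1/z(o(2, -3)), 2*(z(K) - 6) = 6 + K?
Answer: 95455/7 ≈ 13636.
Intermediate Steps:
z(K) = 9 + K/2 (z(K) = 6 + (6 + K)/2 = 6 + (3 + K/2) = 9 + K/2)
A = 2/21 (A = 1/(9 + (½)*3) = 1/(9 + 3/2) = 1/(21/2) = 2/21 ≈ 0.095238)
j = 86/21 (j = 4 + 2*(3 - 2)/21 = 4 + (2/21)*1 = 4 + 2/21 = 86/21 ≈ 4.0952)
B(a) = 43/21 + a/2 (B(a) = (a + 86/21)/2 = (86/21 + a)/2 = 43/21 + a/2)
30*(B(11) + 447) = 30*((43/21 + (½)*11) + 447) = 30*((43/21 + 11/2) + 447) = 30*(317/42 + 447) = 30*(19091/42) = 95455/7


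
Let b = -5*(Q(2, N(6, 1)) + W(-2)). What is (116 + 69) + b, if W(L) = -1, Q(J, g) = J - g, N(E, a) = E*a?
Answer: 210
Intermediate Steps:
b = 25 (b = -5*((2 - 6) - 1) = -5*(-4 - 1) = -5*(-5) = 25)
(116 + 69) + b = (116 + 69) + 25 = 185 + 25 = 210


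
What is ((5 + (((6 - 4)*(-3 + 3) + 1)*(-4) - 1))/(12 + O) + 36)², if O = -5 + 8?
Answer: 1296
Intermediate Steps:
O = 3
((5 + (((6 - 4)*(-3 + 3) + 1)*(-4) - 1))/(12 + O) + 36)² = ((5 + (((6 - 4)*(-3 + 3) + 1)*(-4) - 1))/(12 + 3) + 36)² = ((5 + ((2*0 + 1)*(-4) - 1))/15 + 36)² = ((5 + ((0 + 1)*(-4) - 1))*(1/15) + 36)² = ((5 + (1*(-4) - 1))*(1/15) + 36)² = ((5 + (-4 - 1))*(1/15) + 36)² = ((5 - 5)*(1/15) + 36)² = (0*(1/15) + 36)² = (0 + 36)² = 36² = 1296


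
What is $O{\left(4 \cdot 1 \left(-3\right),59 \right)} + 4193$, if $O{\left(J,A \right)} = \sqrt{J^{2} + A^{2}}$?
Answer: $4193 + 5 \sqrt{145} \approx 4253.2$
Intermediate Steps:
$O{\left(J,A \right)} = \sqrt{A^{2} + J^{2}}$
$O{\left(4 \cdot 1 \left(-3\right),59 \right)} + 4193 = \sqrt{59^{2} + \left(4 \cdot 1 \left(-3\right)\right)^{2}} + 4193 = \sqrt{3481 + \left(4 \left(-3\right)\right)^{2}} + 4193 = \sqrt{3481 + \left(-12\right)^{2}} + 4193 = \sqrt{3481 + 144} + 4193 = \sqrt{3625} + 4193 = 5 \sqrt{145} + 4193 = 4193 + 5 \sqrt{145}$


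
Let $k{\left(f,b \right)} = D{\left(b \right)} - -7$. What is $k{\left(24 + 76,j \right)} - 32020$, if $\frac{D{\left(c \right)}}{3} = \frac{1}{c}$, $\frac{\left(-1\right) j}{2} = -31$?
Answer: $- \frac{1984803}{62} \approx -32013.0$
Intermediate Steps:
$j = 62$ ($j = \left(-2\right) \left(-31\right) = 62$)
$D{\left(c \right)} = \frac{3}{c}$
$k{\left(f,b \right)} = 7 + \frac{3}{b}$ ($k{\left(f,b \right)} = \frac{3}{b} - -7 = \frac{3}{b} + 7 = 7 + \frac{3}{b}$)
$k{\left(24 + 76,j \right)} - 32020 = \left(7 + \frac{3}{62}\right) - 32020 = \frac{437}{62} - 32020 = - \frac{1984803}{62}$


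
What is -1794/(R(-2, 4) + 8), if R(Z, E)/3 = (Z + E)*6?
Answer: -897/22 ≈ -40.773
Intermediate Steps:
R(Z, E) = 18*E + 18*Z (R(Z, E) = 3*((Z + E)*6) = 3*((E + Z)*6) = 3*(6*E + 6*Z) = 18*E + 18*Z)
-1794/(R(-2, 4) + 8) = -1794/((18*4 + 18*(-2)) + 8) = -1794/((72 - 36) + 8) = -1794/(36 + 8) = -1794/44 = (1/44)*(-1794) = -897/22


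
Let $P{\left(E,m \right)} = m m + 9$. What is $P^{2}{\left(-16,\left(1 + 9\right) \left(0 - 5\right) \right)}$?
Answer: $6295081$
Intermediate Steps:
$P{\left(E,m \right)} = 9 + m^{2}$ ($P{\left(E,m \right)} = m^{2} + 9 = 9 + m^{2}$)
$P^{2}{\left(-16,\left(1 + 9\right) \left(0 - 5\right) \right)} = \left(9 + \left(\left(1 + 9\right) \left(0 - 5\right)\right)^{2}\right)^{2} = \left(9 + \left(10 \left(-5\right)\right)^{2}\right)^{2} = \left(9 + \left(-50\right)^{2}\right)^{2} = \left(9 + 2500\right)^{2} = 2509^{2} = 6295081$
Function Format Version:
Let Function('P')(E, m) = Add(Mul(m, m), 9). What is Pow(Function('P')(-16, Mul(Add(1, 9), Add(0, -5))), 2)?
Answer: 6295081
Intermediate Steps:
Function('P')(E, m) = Add(9, Pow(m, 2)) (Function('P')(E, m) = Add(Pow(m, 2), 9) = Add(9, Pow(m, 2)))
Pow(Function('P')(-16, Mul(Add(1, 9), Add(0, -5))), 2) = Pow(Add(9, Pow(Mul(Add(1, 9), Add(0, -5)), 2)), 2) = Pow(Add(9, Pow(Mul(10, -5), 2)), 2) = Pow(Add(9, Pow(-50, 2)), 2) = Pow(Add(9, 2500), 2) = Pow(2509, 2) = 6295081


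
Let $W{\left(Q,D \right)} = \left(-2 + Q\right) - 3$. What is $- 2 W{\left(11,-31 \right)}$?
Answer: $-12$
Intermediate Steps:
$W{\left(Q,D \right)} = -5 + Q$
$- 2 W{\left(11,-31 \right)} = - 2 \left(-5 + 11\right) = \left(-2\right) 6 = -12$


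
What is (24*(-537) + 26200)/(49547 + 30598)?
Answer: 1024/6165 ≈ 0.16610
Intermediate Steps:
(24*(-537) + 26200)/(49547 + 30598) = (-12888 + 26200)/80145 = 13312*(1/80145) = 1024/6165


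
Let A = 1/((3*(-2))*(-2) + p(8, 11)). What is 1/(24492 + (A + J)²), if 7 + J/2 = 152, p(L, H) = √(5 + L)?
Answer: 1864459229/202564427568753 + 76004*√13/202564427568753 ≈ 9.2056e-6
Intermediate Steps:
J = 290 (J = -14 + 2*152 = -14 + 304 = 290)
A = 1/(12 + √13) (A = 1/((3*(-2))*(-2) + √(5 + 8)) = 1/(-6*(-2) + √13) = 1/(12 + √13) ≈ 0.064080)
1/(24492 + (A + J)²) = 1/(24492 + ((12/131 - √13/131) + 290)²) = 1/(24492 + (38002/131 - √13/131)²)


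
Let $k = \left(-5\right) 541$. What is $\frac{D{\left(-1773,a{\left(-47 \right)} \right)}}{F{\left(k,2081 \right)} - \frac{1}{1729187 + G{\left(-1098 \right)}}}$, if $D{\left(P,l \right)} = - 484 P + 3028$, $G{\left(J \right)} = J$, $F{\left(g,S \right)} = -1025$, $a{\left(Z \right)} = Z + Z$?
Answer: $- \frac{744080561620}{885645613} \approx -840.16$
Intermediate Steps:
$a{\left(Z \right)} = 2 Z$
$k = -2705$
$D{\left(P,l \right)} = 3028 - 484 P$
$\frac{D{\left(-1773,a{\left(-47 \right)} \right)}}{F{\left(k,2081 \right)} - \frac{1}{1729187 + G{\left(-1098 \right)}}} = \frac{3028 - -858132}{-1025 - \frac{1}{1729187 - 1098}} = \frac{3028 + 858132}{-1025 - \frac{1}{1728089}} = \frac{861160}{-1025 - \frac{1}{1728089}} = \frac{861160}{- \frac{1771291226}{1728089}} = 861160 \left(- \frac{1728089}{1771291226}\right) = - \frac{744080561620}{885645613}$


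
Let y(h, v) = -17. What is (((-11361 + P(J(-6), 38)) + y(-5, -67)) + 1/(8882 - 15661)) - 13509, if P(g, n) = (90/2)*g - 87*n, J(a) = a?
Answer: -192950678/6779 ≈ -28463.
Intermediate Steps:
P(g, n) = -87*n + 45*g (P(g, n) = (90*(1/2))*g - 87*n = 45*g - 87*n = -87*n + 45*g)
(((-11361 + P(J(-6), 38)) + y(-5, -67)) + 1/(8882 - 15661)) - 13509 = (((-11361 + (-87*38 + 45*(-6))) - 17) + 1/(8882 - 15661)) - 13509 = (((-11361 + (-3306 - 270)) - 17) + 1/(-6779)) - 13509 = (((-11361 - 3576) - 17) - 1/6779) - 13509 = ((-14937 - 17) - 1/6779) - 13509 = (-14954 - 1/6779) - 13509 = -101373167/6779 - 13509 = -192950678/6779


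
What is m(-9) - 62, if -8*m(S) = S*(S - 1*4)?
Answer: -613/8 ≈ -76.625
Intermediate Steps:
m(S) = -S*(-4 + S)/8 (m(S) = -S*(S - 1*4)/8 = -S*(S - 4)/8 = -S*(-4 + S)/8)
m(-9) - 62 = (1/8)*(-9)*(4 - 1*(-9)) - 62 = (1/8)*(-9)*(4 + 9) - 62 = (1/8)*(-9)*13 - 62 = -117/8 - 62 = -613/8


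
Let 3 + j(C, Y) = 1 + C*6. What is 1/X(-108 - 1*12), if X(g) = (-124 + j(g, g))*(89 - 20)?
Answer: -1/58374 ≈ -1.7131e-5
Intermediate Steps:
j(C, Y) = -2 + 6*C (j(C, Y) = -3 + (1 + C*6) = -3 + (1 + 6*C) = -2 + 6*C)
X(g) = -8694 + 414*g (X(g) = (-124 + (-2 + 6*g))*(89 - 20) = (-126 + 6*g)*69 = -8694 + 414*g)
1/X(-108 - 1*12) = 1/(-8694 + 414*(-108 - 1*12)) = 1/(-8694 + 414*(-108 - 12)) = 1/(-8694 + 414*(-120)) = 1/(-8694 - 49680) = 1/(-58374) = -1/58374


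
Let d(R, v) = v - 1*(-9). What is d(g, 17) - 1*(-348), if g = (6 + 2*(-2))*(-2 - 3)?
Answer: 374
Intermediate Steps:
g = -10 (g = (6 - 4)*(-5) = 2*(-5) = -10)
d(R, v) = 9 + v (d(R, v) = v + 9 = 9 + v)
d(g, 17) - 1*(-348) = (9 + 17) - 1*(-348) = 26 + 348 = 374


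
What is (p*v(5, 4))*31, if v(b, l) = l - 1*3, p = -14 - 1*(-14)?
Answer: 0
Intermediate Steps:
p = 0 (p = -14 + 14 = 0)
v(b, l) = -3 + l (v(b, l) = l - 3 = -3 + l)
(p*v(5, 4))*31 = (0*(-3 + 4))*31 = (0*1)*31 = 0*31 = 0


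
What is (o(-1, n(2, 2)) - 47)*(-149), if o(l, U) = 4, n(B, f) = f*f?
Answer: 6407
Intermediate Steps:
n(B, f) = f²
(o(-1, n(2, 2)) - 47)*(-149) = (4 - 47)*(-149) = -43*(-149) = 6407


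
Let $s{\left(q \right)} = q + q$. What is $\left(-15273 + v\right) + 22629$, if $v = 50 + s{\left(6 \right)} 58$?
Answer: $8102$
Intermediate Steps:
$s{\left(q \right)} = 2 q$
$v = 746$ ($v = 50 + 2 \cdot 6 \cdot 58 = 50 + 12 \cdot 58 = 50 + 696 = 746$)
$\left(-15273 + v\right) + 22629 = \left(-15273 + 746\right) + 22629 = -14527 + 22629 = 8102$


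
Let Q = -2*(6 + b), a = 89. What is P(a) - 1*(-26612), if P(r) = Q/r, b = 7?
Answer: 2368442/89 ≈ 26612.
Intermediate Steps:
Q = -26 (Q = -2*(6 + 7) = -2*13 = -26)
P(r) = -26/r
P(a) - 1*(-26612) = -26/89 - 1*(-26612) = -26*1/89 + 26612 = -26/89 + 26612 = 2368442/89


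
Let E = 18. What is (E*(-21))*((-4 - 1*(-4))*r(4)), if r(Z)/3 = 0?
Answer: 0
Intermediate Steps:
r(Z) = 0 (r(Z) = 3*0 = 0)
(E*(-21))*((-4 - 1*(-4))*r(4)) = (18*(-21))*((-4 - 1*(-4))*0) = -378*(-4 + 4)*0 = -0*0 = -378*0 = 0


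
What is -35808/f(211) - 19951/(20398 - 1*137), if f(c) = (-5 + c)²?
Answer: -393036631/214948949 ≈ -1.8285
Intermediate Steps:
-35808/f(211) - 19951/(20398 - 1*137) = -35808/(-5 + 211)² - 19951/(20398 - 1*137) = -35808/(206²) - 19951/(20398 - 137) = -35808/42436 - 19951/20261 = -35808*1/42436 - 19951*1/20261 = -8952/10609 - 19951/20261 = -393036631/214948949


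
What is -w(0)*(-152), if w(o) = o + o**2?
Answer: 0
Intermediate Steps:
-w(0)*(-152) = -0*(1 + 0)*(-152) = -0*1*(-152) = -0*(-152) = -1*0 = 0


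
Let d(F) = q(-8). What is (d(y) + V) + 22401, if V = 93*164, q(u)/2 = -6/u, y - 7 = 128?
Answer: 75309/2 ≈ 37655.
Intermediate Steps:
y = 135 (y = 7 + 128 = 135)
q(u) = -12/u (q(u) = 2*(-6/u) = -12/u)
d(F) = 3/2 (d(F) = -12/(-8) = -12*(-⅛) = 3/2)
V = 15252
(d(y) + V) + 22401 = (3/2 + 15252) + 22401 = 30507/2 + 22401 = 75309/2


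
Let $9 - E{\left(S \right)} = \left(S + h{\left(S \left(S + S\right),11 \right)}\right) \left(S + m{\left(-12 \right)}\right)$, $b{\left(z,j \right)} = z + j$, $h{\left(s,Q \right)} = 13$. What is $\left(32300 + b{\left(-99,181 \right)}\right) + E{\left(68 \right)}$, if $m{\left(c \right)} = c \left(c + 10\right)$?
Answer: $24939$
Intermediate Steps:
$m{\left(c \right)} = c \left(10 + c\right)$
$b{\left(z,j \right)} = j + z$
$E{\left(S \right)} = 9 - \left(13 + S\right) \left(24 + S\right)$ ($E{\left(S \right)} = 9 - \left(S + 13\right) \left(S - 12 \left(10 - 12\right)\right) = 9 - \left(13 + S\right) \left(S - -24\right) = 9 - \left(13 + S\right) \left(S + 24\right) = 9 - \left(13 + S\right) \left(24 + S\right)$)
$\left(32300 + b{\left(-99,181 \right)}\right) + E{\left(68 \right)} = \left(32300 + \left(181 - 99\right)\right) - 7443 = \left(32300 + 82\right) - 7443 = 32382 - 7443 = 24939$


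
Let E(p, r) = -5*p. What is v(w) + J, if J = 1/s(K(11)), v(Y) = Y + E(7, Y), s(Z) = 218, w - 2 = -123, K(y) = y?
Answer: -34007/218 ≈ -156.00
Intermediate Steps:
w = -121 (w = 2 - 123 = -121)
v(Y) = -35 + Y (v(Y) = Y - 5*7 = Y - 35 = -35 + Y)
J = 1/218 ≈ 0.0045872
v(w) + J = (-35 - 121) + 1/218 = -156 + 1/218 = -34007/218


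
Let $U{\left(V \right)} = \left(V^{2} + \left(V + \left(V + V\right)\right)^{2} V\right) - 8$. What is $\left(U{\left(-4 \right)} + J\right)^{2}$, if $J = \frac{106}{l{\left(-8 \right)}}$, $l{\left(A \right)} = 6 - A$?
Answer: $\frac{15389929}{49} \approx 3.1408 \cdot 10^{5}$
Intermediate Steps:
$U{\left(V \right)} = -8 + V^{2} + 9 V^{3}$ ($U{\left(V \right)} = \left(V^{2} + \left(V + 2 V\right)^{2} V\right) - 8 = \left(V^{2} + \left(3 V\right)^{2} V\right) - 8 = \left(V^{2} + 9 V^{2} V\right) - 8 = \left(V^{2} + 9 V^{3}\right) - 8 = -8 + V^{2} + 9 V^{3}$)
$J = \frac{53}{7}$ ($J = \frac{106}{6 - -8} = \frac{106}{6 + 8} = \frac{106}{14} = 106 \cdot \frac{1}{14} = \frac{53}{7} \approx 7.5714$)
$\left(U{\left(-4 \right)} + J\right)^{2} = \left(\left(-8 + \left(-4\right)^{2} + 9 \left(-4\right)^{3}\right) + \frac{53}{7}\right)^{2} = \left(\left(-8 + 16 + 9 \left(-64\right)\right) + \frac{53}{7}\right)^{2} = \left(\left(-8 + 16 - 576\right) + \frac{53}{7}\right)^{2} = \left(-568 + \frac{53}{7}\right)^{2} = \left(- \frac{3923}{7}\right)^{2} = \frac{15389929}{49}$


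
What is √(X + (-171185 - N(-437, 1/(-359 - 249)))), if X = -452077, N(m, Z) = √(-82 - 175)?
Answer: √(-623262 - I*√257) ≈ 0.01 - 789.47*I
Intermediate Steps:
N(m, Z) = I*√257 (N(m, Z) = √(-257) = I*√257)
√(X + (-171185 - N(-437, 1/(-359 - 249)))) = √(-452077 + (-171185 - I*√257)) = √(-623262 - I*√257)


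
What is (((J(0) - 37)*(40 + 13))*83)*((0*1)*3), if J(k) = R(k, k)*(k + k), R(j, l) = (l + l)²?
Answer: 0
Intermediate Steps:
R(j, l) = 4*l² (R(j, l) = (2*l)² = 4*l²)
J(k) = 8*k³ (J(k) = (4*k²)*(k + k) = (4*k²)*(2*k) = 8*k³)
(((J(0) - 37)*(40 + 13))*83)*((0*1)*3) = (((8*0³ - 37)*(40 + 13))*83)*((0*1)*3) = (((8*0 - 37)*53)*83)*(0*3) = (((0 - 37)*53)*83)*0 = (-37*53*83)*0 = -1961*83*0 = -162763*0 = 0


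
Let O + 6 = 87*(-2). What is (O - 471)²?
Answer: 423801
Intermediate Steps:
O = -180 (O = -6 + 87*(-2) = -6 - 174 = -180)
(O - 471)² = (-180 - 471)² = (-651)² = 423801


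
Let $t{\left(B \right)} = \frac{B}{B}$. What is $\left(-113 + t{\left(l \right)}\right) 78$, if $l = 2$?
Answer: $-8736$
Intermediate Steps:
$t{\left(B \right)} = 1$
$\left(-113 + t{\left(l \right)}\right) 78 = \left(-113 + 1\right) 78 = \left(-112\right) 78 = -8736$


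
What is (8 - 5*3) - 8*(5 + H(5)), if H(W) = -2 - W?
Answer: 9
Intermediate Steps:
(8 - 5*3) - 8*(5 + H(5)) = (8 - 5*3) - 8*(5 + (-2 - 1*5)) = (8 - 15) - 8*(5 + (-2 - 5)) = -7 - 8*(5 - 7) = -7 - 8*(-2) = -7 - 1*(-16) = -7 + 16 = 9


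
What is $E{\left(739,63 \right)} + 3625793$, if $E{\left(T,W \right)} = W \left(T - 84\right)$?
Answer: $3667058$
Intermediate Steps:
$E{\left(T,W \right)} = W \left(-84 + T\right)$ ($E{\left(T,W \right)} = W \left(T - 84\right) = W \left(-84 + T\right)$)
$E{\left(739,63 \right)} + 3625793 = 63 \left(-84 + 739\right) + 3625793 = 63 \cdot 655 + 3625793 = 41265 + 3625793 = 3667058$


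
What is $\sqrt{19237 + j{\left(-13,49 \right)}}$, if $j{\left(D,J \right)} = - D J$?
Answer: $\sqrt{19874} \approx 140.98$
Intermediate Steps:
$j{\left(D,J \right)} = - D J$
$\sqrt{19237 + j{\left(-13,49 \right)}} = \sqrt{19237 - \left(-13\right) 49} = \sqrt{19237 + 637} = \sqrt{19874}$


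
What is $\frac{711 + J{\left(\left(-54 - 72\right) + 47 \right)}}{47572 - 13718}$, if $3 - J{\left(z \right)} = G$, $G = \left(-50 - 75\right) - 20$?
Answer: $\frac{859}{33854} \approx 0.025374$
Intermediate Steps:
$G = -145$ ($G = -125 - 20 = -145$)
$J{\left(z \right)} = 148$ ($J{\left(z \right)} = 3 - -145 = 3 + 145 = 148$)
$\frac{711 + J{\left(\left(-54 - 72\right) + 47 \right)}}{47572 - 13718} = \frac{711 + 148}{47572 - 13718} = \frac{859}{33854}$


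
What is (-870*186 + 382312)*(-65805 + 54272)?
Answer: -2542934236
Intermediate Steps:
(-870*186 + 382312)*(-65805 + 54272) = (-161820 + 382312)*(-11533) = 220492*(-11533) = -2542934236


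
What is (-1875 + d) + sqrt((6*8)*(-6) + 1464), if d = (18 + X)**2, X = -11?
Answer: -1826 + 14*sqrt(6) ≈ -1791.7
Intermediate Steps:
d = 49 (d = (18 - 11)**2 = 7**2 = 49)
(-1875 + d) + sqrt((6*8)*(-6) + 1464) = (-1875 + 49) + sqrt((6*8)*(-6) + 1464) = -1826 + sqrt(48*(-6) + 1464) = -1826 + sqrt(-288 + 1464) = -1826 + sqrt(1176) = -1826 + 14*sqrt(6)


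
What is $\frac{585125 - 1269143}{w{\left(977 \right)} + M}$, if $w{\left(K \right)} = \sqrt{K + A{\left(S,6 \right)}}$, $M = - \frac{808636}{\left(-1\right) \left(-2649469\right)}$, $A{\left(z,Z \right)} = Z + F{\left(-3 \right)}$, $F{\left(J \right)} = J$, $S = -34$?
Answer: $- \frac{435635694999558}{2044779539281} - \frac{19982842426910223 \sqrt{5}}{2044779539281} \approx -22065.0$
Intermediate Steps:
$A{\left(z,Z \right)} = -3 + Z$ ($A{\left(z,Z \right)} = Z - 3 = -3 + Z$)
$M = - \frac{27884}{91361}$ ($M = - \frac{808636}{2649469} = \left(-808636\right) \frac{1}{2649469} = - \frac{27884}{91361} \approx -0.30521$)
$w{\left(K \right)} = \sqrt{3 + K}$ ($w{\left(K \right)} = \sqrt{K + \left(-3 + 6\right)} = \sqrt{K + 3} = \sqrt{3 + K}$)
$\frac{585125 - 1269143}{w{\left(977 \right)} + M} = \frac{585125 - 1269143}{\sqrt{3 + 977} - \frac{27884}{91361}} = - \frac{684018}{\sqrt{980} - \frac{27884}{91361}} = - \frac{684018}{14 \sqrt{5} - \frac{27884}{91361}} = - \frac{684018}{- \frac{27884}{91361} + 14 \sqrt{5}}$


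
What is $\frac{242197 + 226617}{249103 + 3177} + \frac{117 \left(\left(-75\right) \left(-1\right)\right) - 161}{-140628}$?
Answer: $\frac{7969404409}{4434703980} \approx 1.7971$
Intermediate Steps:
$\frac{242197 + 226617}{249103 + 3177} + \frac{117 \left(\left(-75\right) \left(-1\right)\right) - 161}{-140628} = \frac{468814}{252280} + \left(117 \cdot 75 - 161\right) \left(- \frac{1}{140628}\right) = 468814 \cdot \frac{1}{252280} + \left(8775 - 161\right) \left(- \frac{1}{140628}\right) = \frac{234407}{126140} + 8614 \left(- \frac{1}{140628}\right) = \frac{234407}{126140} - \frac{4307}{70314} = \frac{7969404409}{4434703980}$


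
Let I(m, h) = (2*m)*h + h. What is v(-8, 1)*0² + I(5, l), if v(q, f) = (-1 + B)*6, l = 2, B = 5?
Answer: 22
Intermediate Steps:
I(m, h) = h + 2*h*m (I(m, h) = 2*h*m + h = h + 2*h*m)
v(q, f) = 24 (v(q, f) = (-1 + 5)*6 = 4*6 = 24)
v(-8, 1)*0² + I(5, l) = 24*0² + 2*(1 + 2*5) = 24*0 + 2*(1 + 10) = 0 + 2*11 = 0 + 22 = 22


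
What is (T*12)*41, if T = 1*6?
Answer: 2952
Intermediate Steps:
T = 6
(T*12)*41 = (6*12)*41 = 72*41 = 2952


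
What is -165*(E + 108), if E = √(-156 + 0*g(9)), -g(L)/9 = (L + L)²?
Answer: -17820 - 330*I*√39 ≈ -17820.0 - 2060.8*I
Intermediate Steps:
g(L) = -36*L² (g(L) = -9*(L + L)² = -9*4*L² = -36*L²)
E = 2*I*√39 (E = √(-156 + 0*(-36*9²)) = √(-156 + 0*(-36*81)) = √(-156 + 0*(-2916)) = √(-156 + 0) = √(-156) = 2*I*√39 ≈ 12.49*I)
-165*(E + 108) = -165*(2*I*√39 + 108) = -165*(108 + 2*I*√39) = -17820 - 330*I*√39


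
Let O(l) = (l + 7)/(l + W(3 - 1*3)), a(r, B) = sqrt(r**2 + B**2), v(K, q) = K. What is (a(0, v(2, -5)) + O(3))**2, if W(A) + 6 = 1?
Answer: 9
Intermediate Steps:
W(A) = -5 (W(A) = -6 + 1 = -5)
a(r, B) = sqrt(B**2 + r**2)
O(l) = (7 + l)/(-5 + l) (O(l) = (l + 7)/(l - 5) = (7 + l)/(-5 + l))
(a(0, v(2, -5)) + O(3))**2 = (sqrt(2**2 + 0**2) + (7 + 3)/(-5 + 3))**2 = (sqrt(4 + 0) + 10/(-2))**2 = (sqrt(4) - 1/2*10)**2 = (2 - 5)**2 = (-3)**2 = 9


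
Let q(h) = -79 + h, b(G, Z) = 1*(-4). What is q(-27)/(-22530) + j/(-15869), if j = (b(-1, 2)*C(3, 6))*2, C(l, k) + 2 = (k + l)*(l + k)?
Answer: 7960537/178764285 ≈ 0.044531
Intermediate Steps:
b(G, Z) = -4
C(l, k) = -2 + (k + l)**2 (C(l, k) = -2 + (k + l)*(l + k) = -2 + (k + l)*(k + l) = -2 + (k + l)**2)
j = -632 (j = -4*(-2 + (6 + 3)**2)*2 = -4*(-2 + 9**2)*2 = -4*(-2 + 81)*2 = -4*79*2 = -316*2 = -632)
q(-27)/(-22530) + j/(-15869) = (-79 - 27)/(-22530) - 632/(-15869) = -106*(-1/22530) - 632*(-1/15869) = 53/11265 + 632/15869 = 7960537/178764285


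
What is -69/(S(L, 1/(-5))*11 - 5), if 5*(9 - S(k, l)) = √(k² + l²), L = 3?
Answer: -675625/915859 - 6325*√226/1831718 ≈ -0.78961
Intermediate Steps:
S(k, l) = 9 - √(k² + l²)/5
-69/(S(L, 1/(-5))*11 - 5) = -69/((9 - √(3² + (1/(-5))²)/5)*11 - 5) = -69/((9 - √(9 + (-⅕)²)/5)*11 - 5) = -69/((9 - √(9 + 1/25)/5)*11 - 5) = -69/((9 - √226/25)*11 - 5) = -69/((99 - 11*√226/25) - 5) = -69/(94 - 11*√226/25)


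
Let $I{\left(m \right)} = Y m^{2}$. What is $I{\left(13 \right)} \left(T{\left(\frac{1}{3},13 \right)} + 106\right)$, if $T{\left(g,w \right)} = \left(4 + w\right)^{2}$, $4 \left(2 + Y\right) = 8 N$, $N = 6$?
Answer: $667550$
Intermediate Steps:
$Y = 10$ ($Y = -2 + \frac{8 \cdot 6}{4} = -2 + \frac{1}{4} \cdot 48 = -2 + 12 = 10$)
$I{\left(m \right)} = 10 m^{2}$
$I{\left(13 \right)} \left(T{\left(\frac{1}{3},13 \right)} + 106\right) = 10 \cdot 13^{2} \left(\left(4 + 13\right)^{2} + 106\right) = 10 \cdot 169 \left(17^{2} + 106\right) = 1690 \left(289 + 106\right) = 1690 \cdot 395 = 667550$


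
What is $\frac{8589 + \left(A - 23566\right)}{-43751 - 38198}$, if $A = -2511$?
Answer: $\frac{17488}{81949} \approx 0.2134$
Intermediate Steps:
$\frac{8589 + \left(A - 23566\right)}{-43751 - 38198} = \frac{8589 - 26077}{-43751 - 38198} = \frac{8589 - 26077}{-81949} = \left(-17488\right) \left(- \frac{1}{81949}\right) = \frac{17488}{81949}$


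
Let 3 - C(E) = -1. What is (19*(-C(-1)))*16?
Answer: -1216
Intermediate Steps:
C(E) = 4 (C(E) = 3 - 1*(-1) = 3 + 1 = 4)
(19*(-C(-1)))*16 = (19*(-1*4))*16 = (19*(-4))*16 = -76*16 = -1216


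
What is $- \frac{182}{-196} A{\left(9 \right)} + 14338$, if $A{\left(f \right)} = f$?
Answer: $\frac{200849}{14} \approx 14346.0$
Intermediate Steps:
$- \frac{182}{-196} A{\left(9 \right)} + 14338 = - \frac{182}{-196} \cdot 9 + 14338 = \left(-182\right) \left(- \frac{1}{196}\right) 9 + 14338 = \frac{13}{14} \cdot 9 + 14338 = \frac{117}{14} + 14338 = \frac{200849}{14}$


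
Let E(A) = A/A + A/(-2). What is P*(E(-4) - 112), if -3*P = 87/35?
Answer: 3161/35 ≈ 90.314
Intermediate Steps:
E(A) = 1 - A/2 (E(A) = 1 + A*(-1/2) = 1 - A/2)
P = -29/35 ≈ -0.82857
P*(E(-4) - 112) = -29*((1 - 1/2*(-4)) - 112)/35 = -29*((1 + 2) - 112)/35 = -29*(3 - 112)/35 = -29/35*(-109) = 3161/35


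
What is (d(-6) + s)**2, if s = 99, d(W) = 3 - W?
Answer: 11664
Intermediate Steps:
(d(-6) + s)**2 = ((3 - 1*(-6)) + 99)**2 = ((3 + 6) + 99)**2 = (9 + 99)**2 = 108**2 = 11664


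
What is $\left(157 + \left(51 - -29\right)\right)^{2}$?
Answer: $56169$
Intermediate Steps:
$\left(157 + \left(51 - -29\right)\right)^{2} = \left(157 + \left(51 + 29\right)\right)^{2} = \left(157 + 80\right)^{2} = 237^{2} = 56169$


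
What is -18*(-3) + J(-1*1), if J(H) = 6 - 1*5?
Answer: 55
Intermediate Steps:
J(H) = 1 (J(H) = 6 - 5 = 1)
-18*(-3) + J(-1*1) = -18*(-3) + 1 = 54 + 1 = 55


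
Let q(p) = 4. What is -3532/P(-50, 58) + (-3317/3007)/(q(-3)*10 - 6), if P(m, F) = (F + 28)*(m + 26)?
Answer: 1428461/850884 ≈ 1.6788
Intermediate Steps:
P(m, F) = (26 + m)*(28 + F) (P(m, F) = (28 + F)*(26 + m) = (26 + m)*(28 + F))
-3532/P(-50, 58) + (-3317/3007)/(q(-3)*10 - 6) = -3532/(728 + 26*58 + 28*(-50) + 58*(-50)) + (-3317/3007)/(4*10 - 6) = -3532/(728 + 1508 - 1400 - 2900) + (-3317*1/3007)/(40 - 6) = -3532/(-2064) - 107/97/34 = -3532*(-1/2064) - 107/97*1/34 = 883/516 - 107/3298 = 1428461/850884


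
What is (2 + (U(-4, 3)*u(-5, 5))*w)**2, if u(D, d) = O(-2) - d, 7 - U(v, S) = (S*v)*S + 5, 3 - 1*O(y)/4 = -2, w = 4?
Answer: 5207524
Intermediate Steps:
O(y) = 20 (O(y) = 12 - 4*(-2) = 12 + 8 = 20)
U(v, S) = 2 - v*S**2 (U(v, S) = 7 - ((S*v)*S + 5) = 7 - (v*S**2 + 5) = 7 - (5 + v*S**2) = 7 + (-5 - v*S**2) = 2 - v*S**2)
u(D, d) = 20 - d
(2 + (U(-4, 3)*u(-5, 5))*w)**2 = (2 + ((2 - 1*(-4)*3**2)*(20 - 1*5))*4)**2 = (2 + ((2 - 1*(-4)*9)*(20 - 5))*4)**2 = (2 + ((2 + 36)*15)*4)**2 = (2 + (38*15)*4)**2 = (2 + 570*4)**2 = (2 + 2280)**2 = 2282**2 = 5207524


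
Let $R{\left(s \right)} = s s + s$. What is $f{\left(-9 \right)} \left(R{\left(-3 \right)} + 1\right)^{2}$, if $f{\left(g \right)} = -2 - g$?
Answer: $343$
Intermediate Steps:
$R{\left(s \right)} = s + s^{2}$ ($R{\left(s \right)} = s^{2} + s = s + s^{2}$)
$f{\left(-9 \right)} \left(R{\left(-3 \right)} + 1\right)^{2} = \left(-2 - -9\right) \left(- 3 \left(1 - 3\right) + 1\right)^{2} = \left(-2 + 9\right) \left(\left(-3\right) \left(-2\right) + 1\right)^{2} = 7 \left(6 + 1\right)^{2} = 7 \cdot 7^{2} = 7 \cdot 49 = 343$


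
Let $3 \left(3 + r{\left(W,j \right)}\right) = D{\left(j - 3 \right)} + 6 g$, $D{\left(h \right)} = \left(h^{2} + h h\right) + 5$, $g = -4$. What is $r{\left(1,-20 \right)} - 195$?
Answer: $\frac{445}{3} \approx 148.33$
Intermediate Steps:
$D{\left(h \right)} = 5 + 2 h^{2}$ ($D{\left(h \right)} = \left(h^{2} + h^{2}\right) + 5 = 2 h^{2} + 5 = 5 + 2 h^{2}$)
$r{\left(W,j \right)} = - \frac{28}{3} + \frac{2 \left(-3 + j\right)^{2}}{3}$ ($r{\left(W,j \right)} = -3 + \frac{\left(5 + 2 \left(j - 3\right)^{2}\right) + 6 \left(-4\right)}{3} = -3 + \frac{\left(5 + 2 \left(-3 + j\right)^{2}\right) - 24}{3} = -3 + \frac{-19 + 2 \left(-3 + j\right)^{2}}{3} = -3 + \left(- \frac{19}{3} + \frac{2 \left(-3 + j\right)^{2}}{3}\right) = - \frac{28}{3} + \frac{2 \left(-3 + j\right)^{2}}{3}$)
$r{\left(1,-20 \right)} - 195 = \left(- \frac{28}{3} + \frac{2 \left(-3 - 20\right)^{2}}{3}\right) - 195 = \left(- \frac{28}{3} + \frac{2 \left(-23\right)^{2}}{3}\right) - 195 = \left(- \frac{28}{3} + \frac{2}{3} \cdot 529\right) - 195 = \left(- \frac{28}{3} + \frac{1058}{3}\right) - 195 = \frac{1030}{3} - 195 = \frac{445}{3}$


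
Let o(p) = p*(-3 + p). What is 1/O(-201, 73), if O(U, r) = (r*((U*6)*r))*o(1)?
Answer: 1/12853548 ≈ 7.7800e-8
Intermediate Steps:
O(U, r) = -12*U*r² (O(U, r) = (r*((U*6)*r))*(1*(-3 + 1)) = (r*((6*U)*r))*(1*(-2)) = (r*(6*U*r))*(-2) = (6*U*r²)*(-2) = -12*U*r²)
1/O(-201, 73) = 1/(-12*(-201)*73²) = 1/(-12*(-201)*5329) = 1/12853548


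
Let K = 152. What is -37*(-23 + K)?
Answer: -4773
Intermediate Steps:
-37*(-23 + K) = -37*(-23 + 152) = -37*129 = -4773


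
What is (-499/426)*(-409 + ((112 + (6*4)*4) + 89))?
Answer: 27944/213 ≈ 131.19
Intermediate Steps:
(-499/426)*(-409 + ((112 + (6*4)*4) + 89)) = (-499*1/426)*(-409 + ((112 + 24*4) + 89)) = -499*(-409 + ((112 + 96) + 89))/426 = -499*(-409 + (208 + 89))/426 = -499*(-409 + 297)/426 = -499/426*(-112) = 27944/213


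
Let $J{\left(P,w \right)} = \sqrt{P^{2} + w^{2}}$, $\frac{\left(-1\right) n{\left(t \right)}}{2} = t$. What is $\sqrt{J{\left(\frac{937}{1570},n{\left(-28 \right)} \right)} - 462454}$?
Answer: $\frac{\sqrt{-1139902864600 + 1570 \sqrt{7730804369}}}{1570} \approx 680.0 i$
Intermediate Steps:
$n{\left(t \right)} = - 2 t$
$\sqrt{J{\left(\frac{937}{1570},n{\left(-28 \right)} \right)} - 462454} = \sqrt{\sqrt{\left(\frac{937}{1570}\right)^{2} + \left(\left(-2\right) \left(-28\right)\right)^{2}} - 462454} = \sqrt{\sqrt{\left(937 \cdot \frac{1}{1570}\right)^{2} + 56^{2}} - 462454} = \sqrt{\sqrt{\left(\frac{937}{1570}\right)^{2} + 3136} - 462454} = \sqrt{\sqrt{\frac{877969}{2464900} + 3136} - 462454} = \sqrt{\sqrt{\frac{7730804369}{2464900}} - 462454} = \sqrt{\frac{\sqrt{7730804369}}{1570} - 462454} = \sqrt{-462454 + \frac{\sqrt{7730804369}}{1570}}$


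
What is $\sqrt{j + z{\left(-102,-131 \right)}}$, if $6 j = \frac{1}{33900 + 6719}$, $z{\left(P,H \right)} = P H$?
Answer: $\frac{\sqrt{793656217585866}}{243714} \approx 115.59$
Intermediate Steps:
$z{\left(P,H \right)} = H P$
$j = \frac{1}{243714}$ ($j = \frac{1}{6 \left(33900 + 6719\right)} = \frac{1}{6 \cdot 40619} = \frac{1}{6} \cdot \frac{1}{40619} = \frac{1}{243714} \approx 4.1032 \cdot 10^{-6}$)
$\sqrt{j + z{\left(-102,-131 \right)}} = \sqrt{\frac{1}{243714} - -13362} = \sqrt{\frac{1}{243714} + 13362} = \sqrt{\frac{3256506469}{243714}} = \frac{\sqrt{793656217585866}}{243714}$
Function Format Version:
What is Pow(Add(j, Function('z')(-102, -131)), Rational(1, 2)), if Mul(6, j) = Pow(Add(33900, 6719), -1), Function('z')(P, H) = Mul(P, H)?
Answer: Mul(Rational(1, 243714), Pow(793656217585866, Rational(1, 2))) ≈ 115.59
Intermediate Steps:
Function('z')(P, H) = Mul(H, P)
j = Rational(1, 243714) (j = Mul(Rational(1, 6), Pow(Add(33900, 6719), -1)) = Mul(Rational(1, 6), Pow(40619, -1)) = Mul(Rational(1, 6), Rational(1, 40619)) = Rational(1, 243714) ≈ 4.1032e-6)
Pow(Add(j, Function('z')(-102, -131)), Rational(1, 2)) = Pow(Add(Rational(1, 243714), Mul(-131, -102)), Rational(1, 2)) = Pow(Add(Rational(1, 243714), 13362), Rational(1, 2)) = Pow(Rational(3256506469, 243714), Rational(1, 2)) = Mul(Rational(1, 243714), Pow(793656217585866, Rational(1, 2)))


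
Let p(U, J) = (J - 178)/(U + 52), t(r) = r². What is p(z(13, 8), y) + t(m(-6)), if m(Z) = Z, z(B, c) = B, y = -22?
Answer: 428/13 ≈ 32.923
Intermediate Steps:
p(U, J) = (-178 + J)/(52 + U)
p(z(13, 8), y) + t(m(-6)) = (-178 - 22)/(52 + 13) + (-6)² = -200/65 + 36 = (1/65)*(-200) + 36 = -40/13 + 36 = 428/13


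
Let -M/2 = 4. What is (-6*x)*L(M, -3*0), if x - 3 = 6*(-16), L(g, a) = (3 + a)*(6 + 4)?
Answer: 16740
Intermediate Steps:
M = -8 (M = -2*4 = -8)
L(g, a) = 30 + 10*a (L(g, a) = (3 + a)*10 = 30 + 10*a)
x = -93 (x = 3 + 6*(-16) = 3 - 96 = -93)
(-6*x)*L(M, -3*0) = (-6*(-93))*(30 + 10*(-3*0)) = 558*(30 + 10*0) = 558*(30 + 0) = 558*30 = 16740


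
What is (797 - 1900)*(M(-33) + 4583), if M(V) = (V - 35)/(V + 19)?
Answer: -35422845/7 ≈ -5.0604e+6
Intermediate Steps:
M(V) = (-35 + V)/(19 + V)
(797 - 1900)*(M(-33) + 4583) = (797 - 1900)*((-35 - 33)/(19 - 33) + 4583) = -1103*(-68/(-14) + 4583) = -1103*(-1/14*(-68) + 4583) = -1103*(34/7 + 4583) = -1103*32115/7 = -35422845/7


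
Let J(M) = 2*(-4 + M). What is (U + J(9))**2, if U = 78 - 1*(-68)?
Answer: 24336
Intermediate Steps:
U = 146 (U = 78 + 68 = 146)
J(M) = -8 + 2*M
(U + J(9))**2 = (146 + (-8 + 2*9))**2 = (146 + (-8 + 18))**2 = (146 + 10)**2 = 156**2 = 24336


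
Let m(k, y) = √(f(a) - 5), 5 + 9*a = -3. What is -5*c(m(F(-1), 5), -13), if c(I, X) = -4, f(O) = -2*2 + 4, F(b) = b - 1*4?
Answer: 20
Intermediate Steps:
a = -8/9 (a = -5/9 + (⅑)*(-3) = -5/9 - ⅓ = -8/9 ≈ -0.88889)
F(b) = -4 + b (F(b) = b - 4 = -4 + b)
f(O) = 0 (f(O) = -4 + 4 = 0)
m(k, y) = I*√5 (m(k, y) = √(0 - 5) = √(-5) = I*√5)
-5*c(m(F(-1), 5), -13) = -5*(-4) = 20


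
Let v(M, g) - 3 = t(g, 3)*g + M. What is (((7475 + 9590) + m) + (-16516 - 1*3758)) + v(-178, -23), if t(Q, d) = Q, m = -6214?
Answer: -9069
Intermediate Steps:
v(M, g) = 3 + M + g² (v(M, g) = 3 + (g*g + M) = 3 + (g² + M) = 3 + (M + g²) = 3 + M + g²)
(((7475 + 9590) + m) + (-16516 - 1*3758)) + v(-178, -23) = (((7475 + 9590) - 6214) + (-16516 - 1*3758)) + (3 - 178 + (-23)²) = ((17065 - 6214) + (-16516 - 3758)) + (3 - 178 + 529) = (10851 - 20274) + 354 = -9423 + 354 = -9069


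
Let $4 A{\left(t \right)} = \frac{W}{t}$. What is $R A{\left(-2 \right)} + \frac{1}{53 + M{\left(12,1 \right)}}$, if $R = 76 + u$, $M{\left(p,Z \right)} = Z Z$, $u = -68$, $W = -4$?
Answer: $\frac{217}{54} \approx 4.0185$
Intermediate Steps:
$A{\left(t \right)} = - \frac{1}{t}$ ($A{\left(t \right)} = \frac{\left(-4\right) \frac{1}{t}}{4} = - \frac{1}{t}$)
$M{\left(p,Z \right)} = Z^{2}$
$R = 8$ ($R = 76 - 68 = 8$)
$R A{\left(-2 \right)} + \frac{1}{53 + M{\left(12,1 \right)}} = 8 \left(- \frac{1}{-2}\right) + \frac{1}{53 + 1^{2}} = 8 \left(\left(-1\right) \left(- \frac{1}{2}\right)\right) + \frac{1}{53 + 1} = 8 \cdot \frac{1}{2} + \frac{1}{54} = 4 + \frac{1}{54} = \frac{217}{54}$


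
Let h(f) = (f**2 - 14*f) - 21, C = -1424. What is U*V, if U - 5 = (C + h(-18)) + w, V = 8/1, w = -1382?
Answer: -17968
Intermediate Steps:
h(f) = -21 + f**2 - 14*f
V = 8 (V = 8*1 = 8)
U = -2246 (U = 5 + ((-1424 + (-21 + (-18)**2 - 14*(-18))) - 1382) = 5 + ((-1424 + (-21 + 324 + 252)) - 1382) = 5 + ((-1424 + 555) - 1382) = 5 + (-869 - 1382) = 5 - 2251 = -2246)
U*V = -2246*8 = -17968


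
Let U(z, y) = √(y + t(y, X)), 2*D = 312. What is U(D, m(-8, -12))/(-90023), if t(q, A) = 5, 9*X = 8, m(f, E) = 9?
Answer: -√14/90023 ≈ -4.1563e-5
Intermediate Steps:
D = 156 (D = (½)*312 = 156)
X = 8/9 (X = (⅑)*8 = 8/9 ≈ 0.88889)
U(z, y) = √(5 + y) (U(z, y) = √(y + 5) = √(5 + y))
U(D, m(-8, -12))/(-90023) = √(5 + 9)/(-90023) = √14*(-1/90023) = -√14/90023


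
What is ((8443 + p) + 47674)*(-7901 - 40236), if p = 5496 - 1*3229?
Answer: -2810430608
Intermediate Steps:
p = 2267 (p = 5496 - 3229 = 2267)
((8443 + p) + 47674)*(-7901 - 40236) = ((8443 + 2267) + 47674)*(-7901 - 40236) = (10710 + 47674)*(-48137) = 58384*(-48137) = -2810430608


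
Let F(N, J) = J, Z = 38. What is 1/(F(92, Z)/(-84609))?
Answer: -84609/38 ≈ -2226.6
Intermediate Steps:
1/(F(92, Z)/(-84609)) = 1/(38/(-84609)) = 1/(38*(-1/84609)) = 1/(-38/84609) = -84609/38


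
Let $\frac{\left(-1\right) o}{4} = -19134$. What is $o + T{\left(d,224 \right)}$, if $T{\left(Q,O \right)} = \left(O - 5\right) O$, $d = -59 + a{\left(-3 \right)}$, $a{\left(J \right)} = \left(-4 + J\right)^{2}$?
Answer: $125592$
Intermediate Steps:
$o = 76536$ ($o = \left(-4\right) \left(-19134\right) = 76536$)
$d = -10$ ($d = -59 + \left(-4 - 3\right)^{2} = -59 + \left(-7\right)^{2} = -59 + 49 = -10$)
$T{\left(Q,O \right)} = O \left(-5 + O\right)$ ($T{\left(Q,O \right)} = \left(-5 + O\right) O = O \left(-5 + O\right)$)
$o + T{\left(d,224 \right)} = 76536 + 224 \left(-5 + 224\right) = 76536 + 224 \cdot 219 = 76536 + 49056 = 125592$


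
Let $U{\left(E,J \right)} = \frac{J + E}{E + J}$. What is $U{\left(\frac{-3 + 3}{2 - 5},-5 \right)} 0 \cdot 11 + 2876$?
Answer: $2876$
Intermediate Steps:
$U{\left(E,J \right)} = 1$ ($U{\left(E,J \right)} = \frac{E + J}{E + J} = 1$)
$U{\left(\frac{-3 + 3}{2 - 5},-5 \right)} 0 \cdot 11 + 2876 = 1 \cdot 0 \cdot 11 + 2876 = 0 \cdot 11 + 2876 = 0 + 2876 = 2876$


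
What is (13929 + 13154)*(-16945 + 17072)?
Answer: 3439541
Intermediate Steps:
(13929 + 13154)*(-16945 + 17072) = 27083*127 = 3439541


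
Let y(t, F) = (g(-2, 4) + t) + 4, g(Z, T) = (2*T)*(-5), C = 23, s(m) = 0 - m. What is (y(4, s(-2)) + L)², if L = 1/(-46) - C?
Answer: 6405961/2116 ≈ 3027.4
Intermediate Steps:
s(m) = -m
g(Z, T) = -10*T
y(t, F) = -36 + t (y(t, F) = (-10*4 + t) + 4 = (-40 + t) + 4 = -36 + t)
L = -1059/46 (L = 1/(-46) - 1*23 = -1/46 - 23 = -1059/46 ≈ -23.022)
(y(4, s(-2)) + L)² = ((-36 + 4) - 1059/46)² = (-32 - 1059/46)² = (-2531/46)² = 6405961/2116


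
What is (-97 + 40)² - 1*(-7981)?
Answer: 11230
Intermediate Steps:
(-97 + 40)² - 1*(-7981) = (-57)² + 7981 = 3249 + 7981 = 11230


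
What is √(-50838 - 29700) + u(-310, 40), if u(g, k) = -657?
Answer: -657 + I*√80538 ≈ -657.0 + 283.79*I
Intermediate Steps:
√(-50838 - 29700) + u(-310, 40) = √(-50838 - 29700) - 657 = √(-80538) - 657 = I*√80538 - 657 = -657 + I*√80538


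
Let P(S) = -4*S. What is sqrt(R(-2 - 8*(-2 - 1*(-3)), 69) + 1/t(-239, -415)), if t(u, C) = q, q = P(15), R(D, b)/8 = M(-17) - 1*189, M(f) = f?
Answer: I*sqrt(1483215)/30 ≈ 40.596*I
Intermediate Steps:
R(D, b) = -1648 (R(D, b) = 8*(-17 - 1*189) = 8*(-17 - 189) = 8*(-206) = -1648)
q = -60 (q = -4*15 = -60)
t(u, C) = -60
sqrt(R(-2 - 8*(-2 - 1*(-3)), 69) + 1/t(-239, -415)) = sqrt(-1648 + 1/(-60)) = sqrt(-1648 - 1/60) = sqrt(-98881/60) = I*sqrt(1483215)/30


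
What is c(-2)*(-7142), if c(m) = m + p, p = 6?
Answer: -28568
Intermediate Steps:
c(m) = 6 + m (c(m) = m + 6 = 6 + m)
c(-2)*(-7142) = (6 - 2)*(-7142) = 4*(-7142) = -28568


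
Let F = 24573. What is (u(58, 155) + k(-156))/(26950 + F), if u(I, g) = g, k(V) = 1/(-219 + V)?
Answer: 58124/19321125 ≈ 0.0030083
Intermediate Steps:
(u(58, 155) + k(-156))/(26950 + F) = (155 + 1/(-219 - 156))/(26950 + 24573) = (155 + 1/(-375))/51523 = (155 - 1/375)*(1/51523) = (58124/375)*(1/51523) = 58124/19321125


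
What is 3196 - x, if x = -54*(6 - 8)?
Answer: 3088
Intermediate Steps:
x = 108 (x = -54*(-2) = 108)
3196 - x = 3196 - 1*108 = 3196 - 108 = 3088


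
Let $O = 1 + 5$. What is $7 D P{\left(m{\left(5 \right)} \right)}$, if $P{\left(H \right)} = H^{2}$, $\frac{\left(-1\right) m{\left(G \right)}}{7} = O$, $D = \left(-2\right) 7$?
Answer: $-172872$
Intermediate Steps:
$D = -14$
$O = 6$
$m{\left(G \right)} = -42$ ($m{\left(G \right)} = \left(-7\right) 6 = -42$)
$7 D P{\left(m{\left(5 \right)} \right)} = 7 \left(-14\right) \left(-42\right)^{2} = \left(-98\right) 1764 = -172872$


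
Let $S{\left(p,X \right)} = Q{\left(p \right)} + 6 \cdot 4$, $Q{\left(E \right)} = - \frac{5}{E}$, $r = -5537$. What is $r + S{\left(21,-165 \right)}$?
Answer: $- \frac{115778}{21} \approx -5513.2$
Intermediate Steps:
$S{\left(p,X \right)} = 24 - \frac{5}{p}$ ($S{\left(p,X \right)} = - \frac{5}{p} + 6 \cdot 4 = - \frac{5}{p} + 24 = 24 - \frac{5}{p}$)
$r + S{\left(21,-165 \right)} = -5537 + \left(24 - \frac{5}{21}\right) = -5537 + \frac{499}{21} = - \frac{115778}{21}$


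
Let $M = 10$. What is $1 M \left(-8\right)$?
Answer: $-80$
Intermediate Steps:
$1 M \left(-8\right) = 1 \cdot 10 \left(-8\right) = 10 \left(-8\right) = -80$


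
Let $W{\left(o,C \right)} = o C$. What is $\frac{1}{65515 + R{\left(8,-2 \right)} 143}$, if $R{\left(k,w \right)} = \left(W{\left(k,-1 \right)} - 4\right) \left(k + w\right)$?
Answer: $\frac{1}{55219} \approx 1.811 \cdot 10^{-5}$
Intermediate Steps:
$W{\left(o,C \right)} = C o$
$R{\left(k,w \right)} = \left(-4 - k\right) \left(k + w\right)$ ($R{\left(k,w \right)} = \left(- k - 4\right) \left(k + w\right) = \left(-4 - k\right) \left(k + w\right)$)
$\frac{1}{65515 + R{\left(8,-2 \right)} 143} = \frac{1}{65515 + \left(- 8^{2} - 32 - -8 - 8 \left(-2\right)\right) 143} = \frac{1}{65515 + \left(\left(-1\right) 64 - 32 + 8 + 16\right) 143} = \frac{1}{65515 + \left(-64 - 32 + 8 + 16\right) 143} = \frac{1}{65515 - 10296} = \frac{1}{55219}$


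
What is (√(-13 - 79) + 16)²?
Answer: 164 + 64*I*√23 ≈ 164.0 + 306.93*I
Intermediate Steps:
(√(-13 - 79) + 16)² = (√(-92) + 16)² = (2*I*√23 + 16)² = (16 + 2*I*√23)²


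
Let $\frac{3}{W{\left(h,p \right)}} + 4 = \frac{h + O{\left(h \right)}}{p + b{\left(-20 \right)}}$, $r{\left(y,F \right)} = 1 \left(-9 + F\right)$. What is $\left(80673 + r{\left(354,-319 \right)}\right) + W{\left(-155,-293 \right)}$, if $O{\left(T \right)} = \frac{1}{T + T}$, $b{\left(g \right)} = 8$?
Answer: $\frac{430403515}{5357} \approx 80344.0$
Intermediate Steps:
$r{\left(y,F \right)} = -9 + F$
$O{\left(T \right)} = \frac{1}{2 T}$
$W{\left(h,p \right)} = \frac{3}{-4 + \frac{h + \frac{1}{2 h}}{8 + p}}$ ($W{\left(h,p \right)} = \frac{3}{-4 + \frac{h + \frac{1}{2 h}}{p + 8}} = \frac{3}{-4 + \frac{h + \frac{1}{2 h}}{8 + p}}$)
$\left(80673 + r{\left(354,-319 \right)}\right) + W{\left(-155,-293 \right)} = \left(80673 - 328\right) + 6 \left(-155\right) \frac{1}{1 + 2 \left(-155\right) \left(-32 - 155 - -1172\right)} \left(8 - 293\right) = \left(80673 - 328\right) + 6 \left(-155\right) \frac{1}{1 + 2 \left(-155\right) \left(-32 - 155 + 1172\right)} \left(-285\right) = 80345 + 6 \left(-155\right) \frac{1}{1 + 2 \left(-155\right) 985} \left(-285\right) = 80345 + 6 \left(-155\right) \frac{1}{1 - 305350} \left(-285\right) = 80345 + 6 \left(-155\right) \frac{1}{-305349} \left(-285\right) = 80345 + 6 \left(-155\right) \left(- \frac{1}{305349}\right) \left(-285\right) = 80345 - \frac{4650}{5357} = \frac{430403515}{5357}$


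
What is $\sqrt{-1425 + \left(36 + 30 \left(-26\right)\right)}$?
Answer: $3 i \sqrt{241} \approx 46.573 i$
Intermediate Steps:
$\sqrt{-1425 + \left(36 + 30 \left(-26\right)\right)} = \sqrt{-1425 + \left(36 - 780\right)} = \sqrt{-1425 - 744} = \sqrt{-2169} = 3 i \sqrt{241}$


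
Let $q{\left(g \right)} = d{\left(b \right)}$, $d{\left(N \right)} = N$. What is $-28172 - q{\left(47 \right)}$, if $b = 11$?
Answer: $-28183$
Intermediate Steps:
$q{\left(g \right)} = 11$
$-28172 - q{\left(47 \right)} = -28172 - 11 = -28183$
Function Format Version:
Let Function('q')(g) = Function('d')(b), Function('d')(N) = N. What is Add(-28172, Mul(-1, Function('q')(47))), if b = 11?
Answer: -28183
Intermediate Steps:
Function('q')(g) = 11
Add(-28172, Mul(-1, Function('q')(47))) = Add(-28172, Mul(-1, 11)) = Add(-28172, -11) = -28183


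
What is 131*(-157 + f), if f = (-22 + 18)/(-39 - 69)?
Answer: -555178/27 ≈ -20562.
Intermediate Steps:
f = 1/27 (f = -4/(-108) = -4*(-1/108) = 1/27 ≈ 0.037037)
131*(-157 + f) = 131*(-157 + 1/27) = 131*(-4238/27) = -555178/27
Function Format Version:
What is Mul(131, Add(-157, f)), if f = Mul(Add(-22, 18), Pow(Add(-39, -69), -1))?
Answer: Rational(-555178, 27) ≈ -20562.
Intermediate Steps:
f = Rational(1, 27) (f = Mul(-4, Pow(-108, -1)) = Mul(-4, Rational(-1, 108)) = Rational(1, 27) ≈ 0.037037)
Mul(131, Add(-157, f)) = Mul(131, Add(-157, Rational(1, 27))) = Mul(131, Rational(-4238, 27)) = Rational(-555178, 27)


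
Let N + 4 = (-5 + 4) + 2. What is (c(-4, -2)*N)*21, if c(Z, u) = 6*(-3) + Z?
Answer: 1386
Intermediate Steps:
c(Z, u) = -18 + Z
N = -3 (N = -4 + ((-5 + 4) + 2) = -4 + (-1 + 2) = -4 + 1 = -3)
(c(-4, -2)*N)*21 = ((-18 - 4)*(-3))*21 = -22*(-3)*21 = 66*21 = 1386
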